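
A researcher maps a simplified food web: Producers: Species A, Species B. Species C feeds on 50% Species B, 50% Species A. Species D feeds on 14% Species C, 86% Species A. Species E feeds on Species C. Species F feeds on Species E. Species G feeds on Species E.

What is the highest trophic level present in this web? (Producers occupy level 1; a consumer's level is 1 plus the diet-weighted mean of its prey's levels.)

Species C: 1 + (0.5×1 + 0.5×1) = 2
Species D: 1 + (0.14×2 + 0.86×1) = 2.14
Species E: 1 + 2 = 3
Species F: 1 + 3 = 4
Species G: 1 + 3 = 4

4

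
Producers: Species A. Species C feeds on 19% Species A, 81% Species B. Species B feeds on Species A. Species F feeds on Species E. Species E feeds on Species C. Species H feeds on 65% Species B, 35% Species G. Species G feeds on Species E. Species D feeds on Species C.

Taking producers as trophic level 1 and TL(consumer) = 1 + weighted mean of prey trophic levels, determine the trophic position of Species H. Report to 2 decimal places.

Species B: 1 + 1 = 2
Species C: 1 + (0.19×1 + 0.81×2) = 2.81
Species D: 1 + 2.81 = 3.81
Species E: 1 + 2.81 = 3.81
Species F: 1 + 3.81 = 4.81
Species G: 1 + 3.81 = 4.81
Species H: 1 + (0.65×2 + 0.35×4.81) = 3.9835

3.98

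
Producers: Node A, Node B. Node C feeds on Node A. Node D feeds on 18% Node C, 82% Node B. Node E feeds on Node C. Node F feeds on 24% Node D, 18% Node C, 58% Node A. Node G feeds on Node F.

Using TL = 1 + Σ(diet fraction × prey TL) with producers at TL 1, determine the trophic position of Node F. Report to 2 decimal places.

2.46

Node C: 1 + 1 = 2
Node D: 1 + (0.18×2 + 0.82×1) = 2.18
Node E: 1 + 2 = 3
Node F: 1 + (0.24×2.18 + 0.18×2 + 0.58×1) = 2.4632
Node G: 1 + 2.4632 = 3.4632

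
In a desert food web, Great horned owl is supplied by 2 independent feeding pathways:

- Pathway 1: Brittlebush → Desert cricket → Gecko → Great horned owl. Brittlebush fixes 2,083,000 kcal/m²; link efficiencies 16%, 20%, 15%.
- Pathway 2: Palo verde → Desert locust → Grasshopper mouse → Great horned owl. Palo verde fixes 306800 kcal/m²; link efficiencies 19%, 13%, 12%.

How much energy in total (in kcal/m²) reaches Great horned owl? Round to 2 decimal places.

Pathway 1: 2083000 × 0.16 × 0.2 × 0.15 = 9998.4 kcal/m²
Pathway 2: 306800 × 0.19 × 0.13 × 0.12 = 909.3552 kcal/m²
Total at Great horned owl: 9998.4 + 909.3552 = 10907.7552 kcal/m²

10907.76 kcal/m²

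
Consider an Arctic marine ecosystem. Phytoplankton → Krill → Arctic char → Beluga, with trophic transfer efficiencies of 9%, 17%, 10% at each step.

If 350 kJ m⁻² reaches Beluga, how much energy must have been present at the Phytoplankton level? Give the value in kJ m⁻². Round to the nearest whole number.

228758 kJ m⁻²

Cumulative transfer efficiency: 0.09 × 0.17 × 0.1 = 0.00153
Phytoplankton energy = 350 / 0.00153 = 228758 kJ m⁻²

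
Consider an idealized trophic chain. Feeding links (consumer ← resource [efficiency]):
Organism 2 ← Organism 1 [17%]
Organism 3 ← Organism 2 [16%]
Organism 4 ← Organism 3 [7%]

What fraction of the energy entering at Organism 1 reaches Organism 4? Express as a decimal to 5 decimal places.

Product of link efficiencies: 0.17 × 0.16 × 0.07 = 0.001904

0.00190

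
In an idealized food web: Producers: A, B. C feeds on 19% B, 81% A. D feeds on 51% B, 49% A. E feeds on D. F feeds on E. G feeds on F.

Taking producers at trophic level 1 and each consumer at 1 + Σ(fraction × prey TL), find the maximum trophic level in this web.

C: 1 + (0.19×1 + 0.81×1) = 2
D: 1 + (0.51×1 + 0.49×1) = 2
E: 1 + 2 = 3
F: 1 + 3 = 4
G: 1 + 4 = 5

5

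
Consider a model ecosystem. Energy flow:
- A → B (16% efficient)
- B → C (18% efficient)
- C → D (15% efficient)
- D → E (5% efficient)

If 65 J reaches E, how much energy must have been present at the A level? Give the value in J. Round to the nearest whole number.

300926 J

Cumulative transfer efficiency: 0.16 × 0.18 × 0.15 × 0.05 = 0.000216
A energy = 65 / 0.000216 = 300926 J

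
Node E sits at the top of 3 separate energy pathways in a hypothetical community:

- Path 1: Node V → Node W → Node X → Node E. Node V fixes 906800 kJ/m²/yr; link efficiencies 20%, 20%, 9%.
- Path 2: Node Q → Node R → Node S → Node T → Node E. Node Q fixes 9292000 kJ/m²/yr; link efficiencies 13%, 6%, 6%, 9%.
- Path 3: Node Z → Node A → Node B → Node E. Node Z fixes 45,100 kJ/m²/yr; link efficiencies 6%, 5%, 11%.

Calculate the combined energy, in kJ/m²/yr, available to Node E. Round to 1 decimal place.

Path 1: 906800 × 0.2 × 0.2 × 0.09 = 3264.48 kJ/m²/yr
Path 2: 9292000 × 0.13 × 0.06 × 0.06 × 0.09 = 391.37904 kJ/m²/yr
Path 3: 45100 × 0.06 × 0.05 × 0.11 = 14.883 kJ/m²/yr
Total at Node E: 3264.48 + 391.37904 + 14.883 = 3670.74204 kJ/m²/yr

3670.7 kJ/m²/yr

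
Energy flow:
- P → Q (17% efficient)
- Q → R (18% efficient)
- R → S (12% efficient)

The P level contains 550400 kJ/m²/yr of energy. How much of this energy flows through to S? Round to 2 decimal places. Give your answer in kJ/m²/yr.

2021.07 kJ/m²/yr

Q: 550400 × 0.17 = 93568 kJ/m²/yr
R: 93568 × 0.18 = 16842.24 kJ/m²/yr
S: 16842.24 × 0.12 = 2021.0688 kJ/m²/yr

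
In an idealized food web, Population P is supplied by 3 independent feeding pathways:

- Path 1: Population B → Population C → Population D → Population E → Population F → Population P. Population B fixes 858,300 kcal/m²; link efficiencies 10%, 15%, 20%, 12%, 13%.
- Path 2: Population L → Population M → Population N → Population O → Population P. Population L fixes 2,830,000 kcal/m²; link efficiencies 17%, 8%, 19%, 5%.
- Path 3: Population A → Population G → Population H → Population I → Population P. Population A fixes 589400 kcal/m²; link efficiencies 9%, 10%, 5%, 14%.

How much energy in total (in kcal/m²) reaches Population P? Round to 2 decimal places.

Path 1: 858300 × 0.1 × 0.15 × 0.2 × 0.12 × 0.13 = 40.16844 kcal/m²
Path 2: 2830000 × 0.17 × 0.08 × 0.19 × 0.05 = 365.636 kcal/m²
Path 3: 589400 × 0.09 × 0.1 × 0.05 × 0.14 = 37.1322 kcal/m²
Total at Population P: 40.16844 + 365.636 + 37.1322 = 442.93664 kcal/m²

442.94 kcal/m²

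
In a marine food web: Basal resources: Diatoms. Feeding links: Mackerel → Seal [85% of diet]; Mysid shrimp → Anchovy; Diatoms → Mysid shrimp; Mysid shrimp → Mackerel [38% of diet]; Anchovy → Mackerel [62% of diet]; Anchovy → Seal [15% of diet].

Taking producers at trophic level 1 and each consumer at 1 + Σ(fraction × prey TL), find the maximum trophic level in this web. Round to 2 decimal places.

4.53

Mysid shrimp: 1 + 1 = 2
Anchovy: 1 + 2 = 3
Mackerel: 1 + (0.62×3 + 0.38×2) = 3.62
Seal: 1 + (0.85×3.62 + 0.15×3) = 4.527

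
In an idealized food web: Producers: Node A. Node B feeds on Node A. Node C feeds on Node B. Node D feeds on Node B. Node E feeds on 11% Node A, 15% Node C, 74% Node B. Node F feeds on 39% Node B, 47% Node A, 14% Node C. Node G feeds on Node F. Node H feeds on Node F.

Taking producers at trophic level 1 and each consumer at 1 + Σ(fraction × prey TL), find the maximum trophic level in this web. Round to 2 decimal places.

Node B: 1 + 1 = 2
Node C: 1 + 2 = 3
Node D: 1 + 2 = 3
Node E: 1 + (0.11×1 + 0.15×3 + 0.74×2) = 3.04
Node F: 1 + (0.39×2 + 0.47×1 + 0.14×3) = 2.67
Node G: 1 + 2.67 = 3.67
Node H: 1 + 2.67 = 3.67

3.67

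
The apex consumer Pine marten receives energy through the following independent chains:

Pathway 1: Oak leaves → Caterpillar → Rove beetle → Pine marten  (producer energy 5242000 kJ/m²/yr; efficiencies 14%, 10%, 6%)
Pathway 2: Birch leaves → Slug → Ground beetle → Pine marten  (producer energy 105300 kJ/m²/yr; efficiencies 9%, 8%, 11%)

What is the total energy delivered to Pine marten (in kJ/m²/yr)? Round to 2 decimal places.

4486.68 kJ/m²/yr

Pathway 1: 5242000 × 0.14 × 0.1 × 0.06 = 4403.28 kJ/m²/yr
Pathway 2: 105300 × 0.09 × 0.08 × 0.11 = 83.3976 kJ/m²/yr
Total at Pine marten: 4403.28 + 83.3976 = 4486.6776 kJ/m²/yr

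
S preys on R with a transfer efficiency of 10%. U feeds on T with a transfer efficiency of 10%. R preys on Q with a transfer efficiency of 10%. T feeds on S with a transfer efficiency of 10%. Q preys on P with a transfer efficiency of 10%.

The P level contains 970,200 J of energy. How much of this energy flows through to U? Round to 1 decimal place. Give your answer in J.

9.7 J

Q: 970200 × 0.1 = 97020 J
R: 97020 × 0.1 = 9702 J
S: 9702 × 0.1 = 970.2 J
T: 970.2 × 0.1 = 97.02 J
U: 97.02 × 0.1 = 9.702 J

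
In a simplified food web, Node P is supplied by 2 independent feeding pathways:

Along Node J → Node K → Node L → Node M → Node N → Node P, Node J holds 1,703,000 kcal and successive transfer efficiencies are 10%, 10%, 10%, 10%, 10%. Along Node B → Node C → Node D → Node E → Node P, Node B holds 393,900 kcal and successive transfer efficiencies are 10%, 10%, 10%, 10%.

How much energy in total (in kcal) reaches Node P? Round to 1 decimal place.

56.4 kcal

Via Node J: 1703000 × 0.1 × 0.1 × 0.1 × 0.1 × 0.1 = 17.03 kcal
Via Node B: 393900 × 0.1 × 0.1 × 0.1 × 0.1 = 39.39 kcal
Total at Node P: 17.03 + 39.39 = 56.42 kcal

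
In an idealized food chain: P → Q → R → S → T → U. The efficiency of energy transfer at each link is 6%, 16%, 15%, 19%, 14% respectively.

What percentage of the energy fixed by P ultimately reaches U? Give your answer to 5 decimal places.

Product of link efficiencies: 0.06 × 0.16 × 0.15 × 0.19 × 0.14 = 0.000038304
As a percentage: 0.000038304 × 100 = 0.00383%

0.00383%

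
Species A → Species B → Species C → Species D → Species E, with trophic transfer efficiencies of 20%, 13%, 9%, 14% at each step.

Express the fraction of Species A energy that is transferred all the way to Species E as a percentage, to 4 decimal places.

Product of link efficiencies: 0.2 × 0.13 × 0.09 × 0.14 = 0.0003276
As a percentage: 0.0003276 × 100 = 0.0328%

0.0328%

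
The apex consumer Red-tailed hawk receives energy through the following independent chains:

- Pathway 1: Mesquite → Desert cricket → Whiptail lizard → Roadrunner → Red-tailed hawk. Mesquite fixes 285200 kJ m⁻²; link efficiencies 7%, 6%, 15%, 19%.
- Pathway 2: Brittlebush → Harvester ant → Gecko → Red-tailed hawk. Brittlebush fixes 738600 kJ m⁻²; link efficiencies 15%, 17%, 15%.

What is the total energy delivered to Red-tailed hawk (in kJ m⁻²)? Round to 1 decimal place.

2859.3 kJ m⁻²

Pathway 1: 285200 × 0.07 × 0.06 × 0.15 × 0.19 = 34.13844 kJ m⁻²
Pathway 2: 738600 × 0.15 × 0.17 × 0.15 = 2825.145 kJ m⁻²
Total at Red-tailed hawk: 34.13844 + 2825.145 = 2859.28344 kJ m⁻²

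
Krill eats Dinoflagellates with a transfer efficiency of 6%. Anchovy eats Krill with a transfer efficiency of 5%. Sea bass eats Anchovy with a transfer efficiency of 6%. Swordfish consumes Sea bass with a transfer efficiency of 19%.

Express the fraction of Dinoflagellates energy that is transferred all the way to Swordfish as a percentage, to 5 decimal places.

0.00342%

Product of link efficiencies: 0.06 × 0.05 × 0.06 × 0.19 = 0.0000342
As a percentage: 0.0000342 × 100 = 0.00342%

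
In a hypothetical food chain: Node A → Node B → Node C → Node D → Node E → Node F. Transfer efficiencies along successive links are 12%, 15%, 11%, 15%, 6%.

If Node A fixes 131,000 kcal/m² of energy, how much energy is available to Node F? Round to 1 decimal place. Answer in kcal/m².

2.3 kcal/m²

Node B: 131000 × 0.12 = 15720 kcal/m²
Node C: 15720 × 0.15 = 2358 kcal/m²
Node D: 2358 × 0.11 = 259.38 kcal/m²
Node E: 259.38 × 0.15 = 38.907 kcal/m²
Node F: 38.907 × 0.06 = 2.33442 kcal/m²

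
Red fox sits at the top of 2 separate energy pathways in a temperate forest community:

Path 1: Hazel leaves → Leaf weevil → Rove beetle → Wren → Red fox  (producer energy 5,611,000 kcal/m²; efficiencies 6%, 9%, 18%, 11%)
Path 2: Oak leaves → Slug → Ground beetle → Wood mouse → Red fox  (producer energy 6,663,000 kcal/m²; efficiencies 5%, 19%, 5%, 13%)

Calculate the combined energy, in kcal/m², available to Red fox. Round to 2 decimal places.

Path 1: 5611000 × 0.06 × 0.09 × 0.18 × 0.11 = 599.92812 kcal/m²
Path 2: 6663000 × 0.05 × 0.19 × 0.05 × 0.13 = 411.44025 kcal/m²
Total at Red fox: 599.92812 + 411.44025 = 1011.36837 kcal/m²

1011.37 kcal/m²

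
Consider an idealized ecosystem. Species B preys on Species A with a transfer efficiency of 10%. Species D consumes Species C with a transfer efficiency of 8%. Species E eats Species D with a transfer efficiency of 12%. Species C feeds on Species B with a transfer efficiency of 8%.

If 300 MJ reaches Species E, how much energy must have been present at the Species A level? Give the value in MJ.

Cumulative transfer efficiency: 0.1 × 0.08 × 0.08 × 0.12 = 0.0000768
Species A energy = 300 / 0.0000768 = 3906250 MJ

3906250 MJ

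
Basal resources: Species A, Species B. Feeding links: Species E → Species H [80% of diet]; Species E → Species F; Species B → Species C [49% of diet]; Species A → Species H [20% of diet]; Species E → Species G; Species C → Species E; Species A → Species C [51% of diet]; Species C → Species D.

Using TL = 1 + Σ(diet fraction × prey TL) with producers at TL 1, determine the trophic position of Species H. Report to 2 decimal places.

3.60

Species C: 1 + (0.49×1 + 0.51×1) = 2
Species D: 1 + 2 = 3
Species E: 1 + 2 = 3
Species F: 1 + 3 = 4
Species G: 1 + 3 = 4
Species H: 1 + (0.8×3 + 0.2×1) = 3.6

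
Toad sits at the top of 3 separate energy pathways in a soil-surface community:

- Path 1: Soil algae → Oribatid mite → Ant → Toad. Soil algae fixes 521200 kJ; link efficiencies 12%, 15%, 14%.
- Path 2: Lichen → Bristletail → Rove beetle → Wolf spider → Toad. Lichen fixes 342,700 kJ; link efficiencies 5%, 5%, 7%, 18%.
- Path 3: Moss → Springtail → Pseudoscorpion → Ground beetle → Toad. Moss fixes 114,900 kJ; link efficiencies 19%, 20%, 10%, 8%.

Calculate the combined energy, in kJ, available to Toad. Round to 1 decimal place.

Path 1: 521200 × 0.12 × 0.15 × 0.14 = 1313.424 kJ
Path 2: 342700 × 0.05 × 0.05 × 0.07 × 0.18 = 10.79505 kJ
Path 3: 114900 × 0.19 × 0.2 × 0.1 × 0.08 = 34.9296 kJ
Total at Toad: 1313.424 + 10.79505 + 34.9296 = 1359.14865 kJ

1359.1 kJ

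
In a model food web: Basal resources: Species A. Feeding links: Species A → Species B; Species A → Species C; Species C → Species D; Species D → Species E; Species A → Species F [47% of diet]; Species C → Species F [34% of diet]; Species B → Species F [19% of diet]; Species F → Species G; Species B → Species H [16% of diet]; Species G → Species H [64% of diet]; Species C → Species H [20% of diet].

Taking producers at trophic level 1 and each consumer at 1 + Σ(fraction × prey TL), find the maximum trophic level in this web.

Species B: 1 + 1 = 2
Species C: 1 + 1 = 2
Species D: 1 + 2 = 3
Species E: 1 + 3 = 4
Species F: 1 + (0.47×1 + 0.34×2 + 0.19×2) = 2.53
Species G: 1 + 2.53 = 3.53
Species H: 1 + (0.16×2 + 0.64×3.53 + 0.2×2) = 3.9792

4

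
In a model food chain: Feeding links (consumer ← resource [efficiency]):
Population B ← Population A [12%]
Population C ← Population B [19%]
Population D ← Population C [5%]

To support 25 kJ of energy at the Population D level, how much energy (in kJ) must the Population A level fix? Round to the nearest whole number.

21930 kJ

Cumulative transfer efficiency: 0.12 × 0.19 × 0.05 = 0.00114
Population A energy = 25 / 0.00114 = 21930 kJ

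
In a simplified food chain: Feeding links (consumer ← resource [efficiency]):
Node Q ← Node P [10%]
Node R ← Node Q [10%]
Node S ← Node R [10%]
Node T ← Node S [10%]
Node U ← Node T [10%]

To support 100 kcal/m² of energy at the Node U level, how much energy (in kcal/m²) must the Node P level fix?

10000000 kcal/m²

Cumulative transfer efficiency: 0.1 × 0.1 × 0.1 × 0.1 × 0.1 = 0.00001
Node P energy = 100 / 0.00001 = 10000000 kcal/m²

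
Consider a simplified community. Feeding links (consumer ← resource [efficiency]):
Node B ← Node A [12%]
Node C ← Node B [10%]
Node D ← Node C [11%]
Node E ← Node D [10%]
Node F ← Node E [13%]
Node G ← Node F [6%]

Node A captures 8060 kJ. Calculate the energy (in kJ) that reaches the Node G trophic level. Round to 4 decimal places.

Node B: 8060 × 0.12 = 967.2 kJ
Node C: 967.2 × 0.1 = 96.72 kJ
Node D: 96.72 × 0.11 = 10.6392 kJ
Node E: 10.6392 × 0.1 = 1.06392 kJ
Node F: 1.06392 × 0.13 = 0.1383096 kJ
Node G: 0.1383096 × 0.06 = 0.008298576 kJ

0.0083 kJ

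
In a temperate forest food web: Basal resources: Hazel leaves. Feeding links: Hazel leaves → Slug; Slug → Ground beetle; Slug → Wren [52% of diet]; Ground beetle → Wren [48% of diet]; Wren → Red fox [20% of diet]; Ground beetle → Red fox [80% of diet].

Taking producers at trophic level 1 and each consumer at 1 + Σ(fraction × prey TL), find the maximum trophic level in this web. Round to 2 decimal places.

Slug: 1 + 1 = 2
Ground beetle: 1 + 2 = 3
Wren: 1 + (0.52×2 + 0.48×3) = 3.48
Red fox: 1 + (0.2×3.48 + 0.8×3) = 4.096

4.10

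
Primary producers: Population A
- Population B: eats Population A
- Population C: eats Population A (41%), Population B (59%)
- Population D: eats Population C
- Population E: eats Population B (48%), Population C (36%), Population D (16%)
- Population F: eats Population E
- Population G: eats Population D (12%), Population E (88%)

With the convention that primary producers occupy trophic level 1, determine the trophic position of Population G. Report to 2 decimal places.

4.48

Population B: 1 + 1 = 2
Population C: 1 + (0.41×1 + 0.59×2) = 2.59
Population D: 1 + 2.59 = 3.59
Population E: 1 + (0.48×2 + 0.36×2.59 + 0.16×3.59) = 3.4668
Population F: 1 + 3.4668 = 4.4668
Population G: 1 + (0.12×3.59 + 0.88×3.4668) = 4.481584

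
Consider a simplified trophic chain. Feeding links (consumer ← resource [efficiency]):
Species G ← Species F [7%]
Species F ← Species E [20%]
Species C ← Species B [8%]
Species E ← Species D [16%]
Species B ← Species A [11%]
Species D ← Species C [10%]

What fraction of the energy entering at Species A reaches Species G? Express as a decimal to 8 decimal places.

Product of link efficiencies: 0.11 × 0.08 × 0.1 × 0.16 × 0.2 × 0.07 = 0.0000019712

0.00000197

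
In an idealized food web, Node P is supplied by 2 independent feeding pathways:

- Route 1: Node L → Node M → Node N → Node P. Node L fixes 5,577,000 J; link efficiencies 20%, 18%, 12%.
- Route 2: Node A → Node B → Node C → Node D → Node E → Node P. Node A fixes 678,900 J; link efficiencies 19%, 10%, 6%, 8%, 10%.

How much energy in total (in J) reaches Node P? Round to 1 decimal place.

24098.8 J

Route 1: 5577000 × 0.2 × 0.18 × 0.12 = 24092.64 J
Route 2: 678900 × 0.19 × 0.1 × 0.06 × 0.08 × 0.1 = 6.191568 J
Total at Node P: 24092.64 + 6.191568 = 24098.831568 J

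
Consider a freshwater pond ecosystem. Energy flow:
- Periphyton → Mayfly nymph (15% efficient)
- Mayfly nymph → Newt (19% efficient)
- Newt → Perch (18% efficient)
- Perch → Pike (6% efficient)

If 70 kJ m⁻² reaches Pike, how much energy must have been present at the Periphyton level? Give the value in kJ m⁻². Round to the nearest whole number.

Cumulative transfer efficiency: 0.15 × 0.19 × 0.18 × 0.06 = 0.0003078
Periphyton energy = 70 / 0.0003078 = 227420 kJ m⁻²

227420 kJ m⁻²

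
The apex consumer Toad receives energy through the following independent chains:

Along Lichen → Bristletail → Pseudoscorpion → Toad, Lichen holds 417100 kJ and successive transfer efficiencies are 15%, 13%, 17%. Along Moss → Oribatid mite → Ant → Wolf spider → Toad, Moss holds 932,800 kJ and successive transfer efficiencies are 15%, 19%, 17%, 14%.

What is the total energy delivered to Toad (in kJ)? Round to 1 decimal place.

2015.4 kJ

Via Lichen: 417100 × 0.15 × 0.13 × 0.17 = 1382.6865 kJ
Via Moss: 932800 × 0.15 × 0.19 × 0.17 × 0.14 = 632.71824 kJ
Total at Toad: 1382.6865 + 632.71824 = 2015.40474 kJ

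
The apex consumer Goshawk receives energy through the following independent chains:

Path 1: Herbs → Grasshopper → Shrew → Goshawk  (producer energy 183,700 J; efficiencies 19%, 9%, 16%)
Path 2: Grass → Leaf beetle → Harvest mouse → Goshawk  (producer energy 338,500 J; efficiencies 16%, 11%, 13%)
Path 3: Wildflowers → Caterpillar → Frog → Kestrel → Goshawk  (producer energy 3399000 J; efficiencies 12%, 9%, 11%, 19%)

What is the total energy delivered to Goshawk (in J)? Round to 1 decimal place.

2044.3 J

Path 1: 183700 × 0.19 × 0.09 × 0.16 = 502.6032 J
Path 2: 338500 × 0.16 × 0.11 × 0.13 = 774.488 J
Path 3: 3399000 × 0.12 × 0.09 × 0.11 × 0.19 = 767.22228 J
Total at Goshawk: 502.6032 + 774.488 + 767.22228 = 2044.31348 J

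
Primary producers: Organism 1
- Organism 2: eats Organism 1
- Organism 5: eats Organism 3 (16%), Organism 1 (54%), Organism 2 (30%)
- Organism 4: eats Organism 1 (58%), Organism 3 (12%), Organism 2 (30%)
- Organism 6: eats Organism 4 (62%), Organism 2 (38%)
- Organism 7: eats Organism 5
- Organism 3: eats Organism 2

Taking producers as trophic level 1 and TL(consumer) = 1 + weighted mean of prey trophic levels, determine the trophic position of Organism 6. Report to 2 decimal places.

3.33

Organism 2: 1 + 1 = 2
Organism 3: 1 + 2 = 3
Organism 4: 1 + (0.58×1 + 0.12×3 + 0.3×2) = 2.54
Organism 5: 1 + (0.16×3 + 0.54×1 + 0.3×2) = 2.62
Organism 6: 1 + (0.62×2.54 + 0.38×2) = 3.3348
Organism 7: 1 + 2.62 = 3.62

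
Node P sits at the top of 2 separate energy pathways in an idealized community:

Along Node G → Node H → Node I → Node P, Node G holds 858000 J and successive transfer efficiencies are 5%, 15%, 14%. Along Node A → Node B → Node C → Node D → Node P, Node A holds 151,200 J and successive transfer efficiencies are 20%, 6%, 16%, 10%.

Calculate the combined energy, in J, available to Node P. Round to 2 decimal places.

929.93 J

Via Node G: 858000 × 0.05 × 0.15 × 0.14 = 900.9 J
Via Node A: 151200 × 0.2 × 0.06 × 0.16 × 0.1 = 29.0304 J
Total at Node P: 900.9 + 29.0304 = 929.9304 J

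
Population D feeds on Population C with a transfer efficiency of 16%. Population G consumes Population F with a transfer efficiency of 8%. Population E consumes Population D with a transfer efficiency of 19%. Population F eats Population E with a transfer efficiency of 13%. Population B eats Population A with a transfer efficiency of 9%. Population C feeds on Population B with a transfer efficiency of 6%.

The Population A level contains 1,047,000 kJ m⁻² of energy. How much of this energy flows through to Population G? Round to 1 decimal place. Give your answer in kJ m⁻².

1.8 kJ m⁻²

Population B: 1047000 × 0.09 = 94230 kJ m⁻²
Population C: 94230 × 0.06 = 5653.8 kJ m⁻²
Population D: 5653.8 × 0.16 = 904.608 kJ m⁻²
Population E: 904.608 × 0.19 = 171.87552 kJ m⁻²
Population F: 171.87552 × 0.13 = 22.3438176 kJ m⁻²
Population G: 22.3438176 × 0.08 = 1.787505408 kJ m⁻²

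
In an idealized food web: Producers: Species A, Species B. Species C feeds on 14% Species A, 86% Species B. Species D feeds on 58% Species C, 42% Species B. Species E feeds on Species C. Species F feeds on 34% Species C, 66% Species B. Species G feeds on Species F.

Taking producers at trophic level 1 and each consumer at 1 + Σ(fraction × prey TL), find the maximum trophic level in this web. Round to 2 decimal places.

Species C: 1 + (0.14×1 + 0.86×1) = 2
Species D: 1 + (0.58×2 + 0.42×1) = 2.58
Species E: 1 + 2 = 3
Species F: 1 + (0.34×2 + 0.66×1) = 2.34
Species G: 1 + 2.34 = 3.34

3.34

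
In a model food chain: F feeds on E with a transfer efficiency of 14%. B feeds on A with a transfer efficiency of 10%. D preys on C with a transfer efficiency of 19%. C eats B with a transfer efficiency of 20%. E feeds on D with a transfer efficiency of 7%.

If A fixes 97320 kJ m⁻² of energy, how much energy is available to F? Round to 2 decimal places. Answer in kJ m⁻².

B: 97320 × 0.1 = 9732 kJ m⁻²
C: 9732 × 0.2 = 1946.4 kJ m⁻²
D: 1946.4 × 0.19 = 369.816 kJ m⁻²
E: 369.816 × 0.07 = 25.88712 kJ m⁻²
F: 25.88712 × 0.14 = 3.6241968 kJ m⁻²

3.62 kJ m⁻²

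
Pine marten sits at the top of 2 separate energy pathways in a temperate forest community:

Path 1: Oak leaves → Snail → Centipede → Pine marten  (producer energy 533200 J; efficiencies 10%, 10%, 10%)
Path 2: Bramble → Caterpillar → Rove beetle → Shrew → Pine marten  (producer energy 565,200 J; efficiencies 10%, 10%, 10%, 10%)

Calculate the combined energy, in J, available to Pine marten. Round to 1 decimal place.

Path 1: 533200 × 0.1 × 0.1 × 0.1 = 533.2 J
Path 2: 565200 × 0.1 × 0.1 × 0.1 × 0.1 = 56.52 J
Total at Pine marten: 533.2 + 56.52 = 589.72 J

589.7 J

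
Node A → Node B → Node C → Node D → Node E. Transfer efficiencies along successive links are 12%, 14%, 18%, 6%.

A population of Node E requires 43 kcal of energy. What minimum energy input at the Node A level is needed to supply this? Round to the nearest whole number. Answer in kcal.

236993 kcal

Cumulative transfer efficiency: 0.12 × 0.14 × 0.18 × 0.06 = 0.00018144
Node A energy = 43 / 0.00018144 = 236993 kcal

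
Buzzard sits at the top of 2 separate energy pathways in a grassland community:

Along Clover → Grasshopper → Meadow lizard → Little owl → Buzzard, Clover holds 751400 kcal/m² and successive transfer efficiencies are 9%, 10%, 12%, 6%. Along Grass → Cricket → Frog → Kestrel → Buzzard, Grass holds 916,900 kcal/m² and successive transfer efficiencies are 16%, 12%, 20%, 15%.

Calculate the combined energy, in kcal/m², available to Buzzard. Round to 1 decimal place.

576.8 kcal/m²

Via Clover: 751400 × 0.09 × 0.1 × 0.12 × 0.06 = 48.69072 kcal/m²
Via Grass: 916900 × 0.16 × 0.12 × 0.2 × 0.15 = 528.1344 kcal/m²
Total at Buzzard: 48.69072 + 528.1344 = 576.82512 kcal/m²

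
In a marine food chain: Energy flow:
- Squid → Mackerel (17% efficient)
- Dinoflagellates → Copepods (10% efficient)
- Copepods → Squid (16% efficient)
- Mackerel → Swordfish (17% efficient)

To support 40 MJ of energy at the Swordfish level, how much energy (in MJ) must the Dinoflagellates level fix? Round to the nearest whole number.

86505 MJ

Cumulative transfer efficiency: 0.1 × 0.16 × 0.17 × 0.17 = 0.0004624
Dinoflagellates energy = 40 / 0.0004624 = 86505 MJ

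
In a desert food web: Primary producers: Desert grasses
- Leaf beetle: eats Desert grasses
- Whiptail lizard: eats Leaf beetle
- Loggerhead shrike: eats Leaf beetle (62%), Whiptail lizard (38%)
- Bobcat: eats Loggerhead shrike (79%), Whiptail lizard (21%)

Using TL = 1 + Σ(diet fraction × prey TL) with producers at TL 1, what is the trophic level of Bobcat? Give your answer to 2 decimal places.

4.30

Leaf beetle: 1 + 1 = 2
Whiptail lizard: 1 + 2 = 3
Loggerhead shrike: 1 + (0.62×2 + 0.38×3) = 3.38
Bobcat: 1 + (0.79×3.38 + 0.21×3) = 4.3002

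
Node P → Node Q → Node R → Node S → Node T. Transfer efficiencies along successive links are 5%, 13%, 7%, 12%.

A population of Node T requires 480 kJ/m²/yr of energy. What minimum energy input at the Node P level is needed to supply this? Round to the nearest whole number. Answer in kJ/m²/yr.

8791209 kJ/m²/yr

Cumulative transfer efficiency: 0.05 × 0.13 × 0.07 × 0.12 = 0.0000546
Node P energy = 480 / 0.0000546 = 8791209 kJ/m²/yr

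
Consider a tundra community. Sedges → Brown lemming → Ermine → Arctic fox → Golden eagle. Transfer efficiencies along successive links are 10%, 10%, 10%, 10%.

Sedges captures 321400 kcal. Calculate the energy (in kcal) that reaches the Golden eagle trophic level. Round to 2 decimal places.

Brown lemming: 321400 × 0.1 = 32140 kcal
Ermine: 32140 × 0.1 = 3214 kcal
Arctic fox: 3214 × 0.1 = 321.4 kcal
Golden eagle: 321.4 × 0.1 = 32.14 kcal

32.14 kcal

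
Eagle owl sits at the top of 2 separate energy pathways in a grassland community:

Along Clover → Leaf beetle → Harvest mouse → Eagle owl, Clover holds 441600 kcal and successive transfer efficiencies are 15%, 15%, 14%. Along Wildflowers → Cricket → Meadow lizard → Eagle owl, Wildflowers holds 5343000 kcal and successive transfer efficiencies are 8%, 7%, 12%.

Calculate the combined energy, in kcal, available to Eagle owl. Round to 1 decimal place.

Via Clover: 441600 × 0.15 × 0.15 × 0.14 = 1391.04 kcal
Via Wildflowers: 5343000 × 0.08 × 0.07 × 0.12 = 3590.496 kcal
Total at Eagle owl: 1391.04 + 3590.496 = 4981.536 kcal

4981.5 kcal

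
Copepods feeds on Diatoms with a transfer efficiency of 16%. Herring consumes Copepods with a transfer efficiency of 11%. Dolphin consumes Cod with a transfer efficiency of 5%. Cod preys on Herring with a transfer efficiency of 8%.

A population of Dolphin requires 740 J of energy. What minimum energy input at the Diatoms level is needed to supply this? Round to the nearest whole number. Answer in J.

10511364 J

Cumulative transfer efficiency: 0.16 × 0.11 × 0.08 × 0.05 = 0.0000704
Diatoms energy = 740 / 0.0000704 = 10511364 J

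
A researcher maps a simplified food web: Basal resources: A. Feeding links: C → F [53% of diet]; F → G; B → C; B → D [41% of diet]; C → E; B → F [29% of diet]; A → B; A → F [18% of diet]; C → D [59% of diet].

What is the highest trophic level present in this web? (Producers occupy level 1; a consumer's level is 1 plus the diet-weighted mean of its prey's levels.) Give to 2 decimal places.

4.35

B: 1 + 1 = 2
C: 1 + 2 = 3
D: 1 + (0.59×3 + 0.41×2) = 3.59
E: 1 + 3 = 4
F: 1 + (0.53×3 + 0.29×2 + 0.18×1) = 3.35
G: 1 + 3.35 = 4.35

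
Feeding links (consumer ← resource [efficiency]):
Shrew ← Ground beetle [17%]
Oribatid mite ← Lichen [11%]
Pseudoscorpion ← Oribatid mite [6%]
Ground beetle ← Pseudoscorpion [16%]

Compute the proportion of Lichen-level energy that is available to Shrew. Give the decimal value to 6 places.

0.000180

Product of link efficiencies: 0.11 × 0.06 × 0.16 × 0.17 = 0.00017952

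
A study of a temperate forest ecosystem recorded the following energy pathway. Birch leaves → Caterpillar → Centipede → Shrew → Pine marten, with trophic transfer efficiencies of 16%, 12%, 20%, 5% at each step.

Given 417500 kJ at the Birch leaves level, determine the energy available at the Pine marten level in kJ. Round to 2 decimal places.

Caterpillar: 417500 × 0.16 = 66800 kJ
Centipede: 66800 × 0.12 = 8016 kJ
Shrew: 8016 × 0.2 = 1603.2 kJ
Pine marten: 1603.2 × 0.05 = 80.16 kJ

80.16 kJ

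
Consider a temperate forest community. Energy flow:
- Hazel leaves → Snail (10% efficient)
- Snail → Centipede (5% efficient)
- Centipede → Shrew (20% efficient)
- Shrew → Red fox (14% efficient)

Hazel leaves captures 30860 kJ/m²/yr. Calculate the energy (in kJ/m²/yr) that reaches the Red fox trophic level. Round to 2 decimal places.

Snail: 30860 × 0.1 = 3086 kJ/m²/yr
Centipede: 3086 × 0.05 = 154.3 kJ/m²/yr
Shrew: 154.3 × 0.2 = 30.86 kJ/m²/yr
Red fox: 30.86 × 0.14 = 4.3204 kJ/m²/yr

4.32 kJ/m²/yr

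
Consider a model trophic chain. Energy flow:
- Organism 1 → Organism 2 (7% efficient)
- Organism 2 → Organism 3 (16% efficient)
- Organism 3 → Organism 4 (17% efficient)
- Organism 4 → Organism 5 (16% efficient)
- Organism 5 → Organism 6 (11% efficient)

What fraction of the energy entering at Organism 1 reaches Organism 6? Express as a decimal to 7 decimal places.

0.0000335

Product of link efficiencies: 0.07 × 0.16 × 0.17 × 0.16 × 0.11 = 0.0000335104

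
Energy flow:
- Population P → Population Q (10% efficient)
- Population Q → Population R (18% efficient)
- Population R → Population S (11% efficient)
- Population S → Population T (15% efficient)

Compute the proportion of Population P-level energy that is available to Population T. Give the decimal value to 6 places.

Product of link efficiencies: 0.1 × 0.18 × 0.11 × 0.15 = 0.000297

0.000297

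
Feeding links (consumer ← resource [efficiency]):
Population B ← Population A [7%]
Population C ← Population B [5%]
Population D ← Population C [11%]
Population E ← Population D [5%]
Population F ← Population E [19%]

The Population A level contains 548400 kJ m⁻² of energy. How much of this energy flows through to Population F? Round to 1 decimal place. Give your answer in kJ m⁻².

2.0 kJ m⁻²

Population B: 548400 × 0.07 = 38388 kJ m⁻²
Population C: 38388 × 0.05 = 1919.4 kJ m⁻²
Population D: 1919.4 × 0.11 = 211.134 kJ m⁻²
Population E: 211.134 × 0.05 = 10.5567 kJ m⁻²
Population F: 10.5567 × 0.19 = 2.005773 kJ m⁻²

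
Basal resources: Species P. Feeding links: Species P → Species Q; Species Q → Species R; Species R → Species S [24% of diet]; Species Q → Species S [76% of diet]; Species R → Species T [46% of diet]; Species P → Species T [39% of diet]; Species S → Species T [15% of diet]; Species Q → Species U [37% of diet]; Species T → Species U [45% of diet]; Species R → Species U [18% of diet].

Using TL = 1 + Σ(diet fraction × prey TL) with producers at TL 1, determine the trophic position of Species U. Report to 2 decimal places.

3.75

Species Q: 1 + 1 = 2
Species R: 1 + 2 = 3
Species S: 1 + (0.24×3 + 0.76×2) = 3.24
Species T: 1 + (0.46×3 + 0.39×1 + 0.15×3.24) = 3.256
Species U: 1 + (0.37×2 + 0.45×3.256 + 0.18×3) = 3.7452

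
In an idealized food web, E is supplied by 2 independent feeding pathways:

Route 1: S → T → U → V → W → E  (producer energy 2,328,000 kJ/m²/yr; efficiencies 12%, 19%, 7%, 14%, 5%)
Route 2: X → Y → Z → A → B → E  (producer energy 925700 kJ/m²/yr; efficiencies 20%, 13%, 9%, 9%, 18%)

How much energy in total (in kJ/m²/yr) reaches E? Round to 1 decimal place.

Route 1: 2328000 × 0.12 × 0.19 × 0.07 × 0.14 × 0.05 = 26.008416 kJ/m²/yr
Route 2: 925700 × 0.2 × 0.13 × 0.09 × 0.09 × 0.18 = 35.0914356 kJ/m²/yr
Total at E: 26.008416 + 35.0914356 = 61.0998516 kJ/m²/yr

61.1 kJ/m²/yr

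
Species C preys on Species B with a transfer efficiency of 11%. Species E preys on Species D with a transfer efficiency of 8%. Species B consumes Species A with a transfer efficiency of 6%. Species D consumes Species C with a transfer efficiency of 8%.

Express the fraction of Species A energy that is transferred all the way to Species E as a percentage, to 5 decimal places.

0.00422%

Product of link efficiencies: 0.06 × 0.11 × 0.08 × 0.08 = 0.00004224
As a percentage: 0.00004224 × 100 = 0.00422%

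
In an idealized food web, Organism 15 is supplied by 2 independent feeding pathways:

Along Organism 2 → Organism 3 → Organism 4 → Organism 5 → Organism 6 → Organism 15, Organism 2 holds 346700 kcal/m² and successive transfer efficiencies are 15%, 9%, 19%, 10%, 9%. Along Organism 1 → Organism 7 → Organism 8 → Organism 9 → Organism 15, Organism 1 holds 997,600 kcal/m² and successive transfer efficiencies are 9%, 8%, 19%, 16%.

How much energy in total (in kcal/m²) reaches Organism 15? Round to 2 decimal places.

226.36 kcal/m²

Via Organism 2: 346700 × 0.15 × 0.09 × 0.19 × 0.1 × 0.09 = 8.0035695 kcal/m²
Via Organism 1: 997600 × 0.09 × 0.08 × 0.19 × 0.16 = 218.354688 kcal/m²
Total at Organism 15: 8.0035695 + 218.354688 = 226.3582575 kcal/m²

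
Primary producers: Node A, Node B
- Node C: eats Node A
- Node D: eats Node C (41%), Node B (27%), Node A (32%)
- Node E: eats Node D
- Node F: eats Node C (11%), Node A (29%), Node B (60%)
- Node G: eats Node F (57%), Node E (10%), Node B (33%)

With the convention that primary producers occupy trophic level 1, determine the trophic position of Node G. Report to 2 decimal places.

2.87

Node C: 1 + 1 = 2
Node D: 1 + (0.41×2 + 0.27×1 + 0.32×1) = 2.41
Node E: 1 + 2.41 = 3.41
Node F: 1 + (0.11×2 + 0.29×1 + 0.6×1) = 2.11
Node G: 1 + (0.57×2.11 + 0.1×3.41 + 0.33×1) = 2.8737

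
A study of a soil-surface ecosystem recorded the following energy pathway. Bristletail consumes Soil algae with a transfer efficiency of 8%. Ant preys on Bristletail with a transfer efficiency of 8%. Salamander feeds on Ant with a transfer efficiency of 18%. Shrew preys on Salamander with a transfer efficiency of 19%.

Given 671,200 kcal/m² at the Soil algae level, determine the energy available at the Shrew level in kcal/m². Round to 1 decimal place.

146.9 kcal/m²

Bristletail: 671200 × 0.08 = 53696 kcal/m²
Ant: 53696 × 0.08 = 4295.68 kcal/m²
Salamander: 4295.68 × 0.18 = 773.2224 kcal/m²
Shrew: 773.2224 × 0.19 = 146.912256 kcal/m²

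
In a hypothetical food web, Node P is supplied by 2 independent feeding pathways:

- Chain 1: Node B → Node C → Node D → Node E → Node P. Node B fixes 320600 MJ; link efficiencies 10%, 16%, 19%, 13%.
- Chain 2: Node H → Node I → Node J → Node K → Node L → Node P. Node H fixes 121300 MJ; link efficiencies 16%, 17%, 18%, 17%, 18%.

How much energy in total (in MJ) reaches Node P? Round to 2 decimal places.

144.87 MJ

Chain 1: 320600 × 0.1 × 0.16 × 0.19 × 0.13 = 126.70112 MJ
Chain 2: 121300 × 0.16 × 0.17 × 0.18 × 0.17 × 0.18 = 18.17287488 MJ
Total at Node P: 126.70112 + 18.17287488 = 144.87399488 MJ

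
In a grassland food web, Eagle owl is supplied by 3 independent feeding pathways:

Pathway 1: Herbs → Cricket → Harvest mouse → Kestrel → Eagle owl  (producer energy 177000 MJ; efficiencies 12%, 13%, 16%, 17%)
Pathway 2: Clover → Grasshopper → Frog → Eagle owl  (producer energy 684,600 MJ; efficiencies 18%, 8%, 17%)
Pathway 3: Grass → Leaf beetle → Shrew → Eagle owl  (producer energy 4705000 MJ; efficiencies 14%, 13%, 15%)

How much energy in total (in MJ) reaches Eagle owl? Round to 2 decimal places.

Pathway 1: 177000 × 0.12 × 0.13 × 0.16 × 0.17 = 75.10464 MJ
Pathway 2: 684600 × 0.18 × 0.08 × 0.17 = 1675.9008 MJ
Pathway 3: 4705000 × 0.14 × 0.13 × 0.15 = 12844.65 MJ
Total at Eagle owl: 75.10464 + 1675.9008 + 12844.65 = 14595.65544 MJ

14595.66 MJ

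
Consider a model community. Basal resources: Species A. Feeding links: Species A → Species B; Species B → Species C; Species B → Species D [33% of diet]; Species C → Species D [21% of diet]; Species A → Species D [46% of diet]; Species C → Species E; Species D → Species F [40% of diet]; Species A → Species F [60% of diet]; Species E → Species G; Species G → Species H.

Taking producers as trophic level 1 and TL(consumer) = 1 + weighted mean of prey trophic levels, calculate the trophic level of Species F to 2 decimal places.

Species B: 1 + 1 = 2
Species C: 1 + 2 = 3
Species D: 1 + (0.33×2 + 0.21×3 + 0.46×1) = 2.75
Species E: 1 + 3 = 4
Species F: 1 + (0.4×2.75 + 0.6×1) = 2.7
Species G: 1 + 4 = 5
Species H: 1 + 5 = 6

2.70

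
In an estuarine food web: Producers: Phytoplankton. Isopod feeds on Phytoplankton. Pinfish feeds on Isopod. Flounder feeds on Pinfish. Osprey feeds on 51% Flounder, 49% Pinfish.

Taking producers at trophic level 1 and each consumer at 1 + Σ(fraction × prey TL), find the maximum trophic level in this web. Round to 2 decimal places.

4.51

Isopod: 1 + 1 = 2
Pinfish: 1 + 2 = 3
Flounder: 1 + 3 = 4
Osprey: 1 + (0.51×4 + 0.49×3) = 4.51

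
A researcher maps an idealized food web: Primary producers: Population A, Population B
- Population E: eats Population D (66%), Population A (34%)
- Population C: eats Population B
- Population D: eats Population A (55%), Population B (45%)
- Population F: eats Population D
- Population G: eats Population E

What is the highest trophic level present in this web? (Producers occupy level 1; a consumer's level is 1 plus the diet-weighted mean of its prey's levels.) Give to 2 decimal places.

Population C: 1 + 1 = 2
Population D: 1 + (0.55×1 + 0.45×1) = 2
Population E: 1 + (0.66×2 + 0.34×1) = 2.66
Population F: 1 + 2 = 3
Population G: 1 + 2.66 = 3.66

3.66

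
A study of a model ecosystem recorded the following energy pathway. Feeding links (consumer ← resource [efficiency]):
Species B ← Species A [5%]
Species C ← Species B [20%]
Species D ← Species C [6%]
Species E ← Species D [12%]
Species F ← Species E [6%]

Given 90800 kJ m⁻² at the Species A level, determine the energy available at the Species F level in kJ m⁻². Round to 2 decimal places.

0.39 kJ m⁻²

Species B: 90800 × 0.05 = 4540 kJ m⁻²
Species C: 4540 × 0.2 = 908 kJ m⁻²
Species D: 908 × 0.06 = 54.48 kJ m⁻²
Species E: 54.48 × 0.12 = 6.5376 kJ m⁻²
Species F: 6.5376 × 0.06 = 0.392256 kJ m⁻²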